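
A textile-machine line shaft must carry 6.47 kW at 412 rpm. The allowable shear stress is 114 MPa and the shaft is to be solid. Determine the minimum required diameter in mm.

18.9 mm

ω = 2π·412/60 = 43.14 rad/s, so T = P/ω = 6.47×10³ / 43.14 = 150.0 N·m.
For a solid shaft τ_max = 16T/(πd³), so d = (16T/(π τ_allow))^(1/3) = (16·150.0/(π·1.14×10^8))^(1/3) = 0.01885 m.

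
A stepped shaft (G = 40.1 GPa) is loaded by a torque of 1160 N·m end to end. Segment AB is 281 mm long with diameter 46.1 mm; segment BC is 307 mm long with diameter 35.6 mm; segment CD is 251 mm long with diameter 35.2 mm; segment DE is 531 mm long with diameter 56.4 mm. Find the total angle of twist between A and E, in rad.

J_AB = π(0.0461)⁴/32 = 4.43×10^-7 m⁴; J_BC = π(0.0356)⁴/32 = 1.58×10^-7 m⁴; J_CD = π(0.0352)⁴/32 = 1.51×10^-7 m⁴; J_DE = π(0.0564)⁴/32 = 9.93×10^-7 m⁴.
θ = (T/G)·Σ L_i/J_i = (1160/40.1×10⁹)·(0.281/4.43×10^-7 + 0.307/1.58×10^-7 + 0.251/1.51×10^-7 + 0.531/9.93×10^-7) = 0.1383 rad.

0.138 rad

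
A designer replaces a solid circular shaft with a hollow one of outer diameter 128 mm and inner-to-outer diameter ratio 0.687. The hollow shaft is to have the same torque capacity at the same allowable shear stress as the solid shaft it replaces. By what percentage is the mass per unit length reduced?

Equal τ_max and T ⇒ the solid shaft needs d_s³ = d_o³(1−k⁴), so d_s = 128·(1−0.687⁴)^(1/3) = 117.7 mm.
Area ratio A_h/A_s = d_o²(1−k²)/d_s² = (1−k²)/(1−k⁴)^(2/3) = 0.6246.
Mass saving = 1 − 0.6246 = 37.5 %.

37.5 %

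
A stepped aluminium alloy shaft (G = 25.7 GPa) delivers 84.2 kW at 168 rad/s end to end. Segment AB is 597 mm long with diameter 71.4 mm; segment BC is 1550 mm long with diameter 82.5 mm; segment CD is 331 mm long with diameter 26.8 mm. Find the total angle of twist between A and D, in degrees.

7.94°

ω = 168 rad/s, so T = P/ω = 84.2×10³ / 168.0 = 501.2 N·m.
J_AB = π(0.0714)⁴/32 = 2.55×10^-6 m⁴; J_BC = π(0.0825)⁴/32 = 4.55×10^-6 m⁴; J_CD = π(0.0268)⁴/32 = 5.06×10^-8 m⁴.
θ = (T/G)·Σ L_i/J_i = (501.2/25.7×10⁹)·(0.597/2.55×10^-6 + 1.55/4.55×10^-6 + 0.331/5.06×10^-8) = 0.1387 rad.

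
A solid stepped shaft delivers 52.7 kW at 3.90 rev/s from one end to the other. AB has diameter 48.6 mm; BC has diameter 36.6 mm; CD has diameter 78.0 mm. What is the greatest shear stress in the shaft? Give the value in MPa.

223 MPa

ω = 2π·3.90 = 24.50 rad/s, so T = P/ω = 52.7×10³ / 24.50 = 2151 N·m.
Under the same torque, τ_max = 16T/(πd³) is largest where d is smallest — segment BC (d = 36.6 mm).
τ_max = 16·2151/(π·(0.0366)³) = 2.234×10^8 Pa.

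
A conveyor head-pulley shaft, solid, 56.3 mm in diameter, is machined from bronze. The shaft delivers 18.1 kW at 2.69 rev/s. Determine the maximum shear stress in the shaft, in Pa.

3.06e7 Pa

ω = 2π·2.69 = 16.90 rad/s, so T = P/ω = 18.1×10³ / 16.90 = 1071 N·m.
J = πd⁴/32 = π(0.0563)⁴/32 = 9.864×10^-7 m⁴.
τ_max = T·r/J = 1071 × 0.0281 / 9.864×10^-7 = 3.056×10^7 Pa.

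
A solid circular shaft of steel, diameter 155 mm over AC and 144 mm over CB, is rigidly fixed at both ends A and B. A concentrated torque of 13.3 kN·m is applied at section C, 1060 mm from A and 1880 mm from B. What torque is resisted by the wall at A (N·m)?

9370 N·m

Compatibility: T_A·a/J_AC = T_B·b/J_CB with T_A + T_B = T₀.
J_AC = 5.67×10^-5 m⁴, J_CB = 4.22×10^-5 m⁴, so T_A = T₀·(J_AC/a)/((J_AC/a)+(J_CB/b)) = 9366 N·m, T_B = 3934 N·m.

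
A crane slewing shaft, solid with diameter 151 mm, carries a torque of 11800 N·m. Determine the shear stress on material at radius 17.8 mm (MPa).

J = πd⁴/32 = π(0.151)⁴/32 = 5.104×10^-5 m⁴.
Shear stress varies linearly with radius: τ = T·r/J = 11800 × 0.0178 / 5.104×10^-5 = 4.115×10^6 Pa.

4.12 MPa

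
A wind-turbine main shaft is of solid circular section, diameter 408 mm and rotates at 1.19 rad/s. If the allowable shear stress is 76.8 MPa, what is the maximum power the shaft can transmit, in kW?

1220 kW

J = πd⁴/32 = π(0.408)⁴/32 = 2.720×10^-3 m⁴.
T_max = τ_allow·J/r = 7.68×10^7 × 2.720×10^-3 / 0.204 = 1.024e6 N·m.
ω = 1.19 rad/s, so P_max = T_max·ω = 1.219×10^6 W.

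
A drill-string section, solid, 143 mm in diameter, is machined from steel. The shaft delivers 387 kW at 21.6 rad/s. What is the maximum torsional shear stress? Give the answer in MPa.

31.2 MPa

ω = 21.6 rad/s, so T = P/ω = 387×10³ / 21.60 = 17920 N·m.
J = πd⁴/32 = π(0.143)⁴/32 = 4.105×10^-5 m⁴.
τ_max = T·r/J = 17920 × 0.0715 / 4.105×10^-5 = 3.120×10^7 Pa.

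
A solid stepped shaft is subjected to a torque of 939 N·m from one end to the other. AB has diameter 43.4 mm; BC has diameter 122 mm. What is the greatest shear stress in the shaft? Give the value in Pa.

5.85e7 Pa

Under the same torque, τ_max = 16T/(πd³) is largest where d is smallest — segment AB (d = 43.4 mm).
τ_max = 16·939.0/(π·(0.0434)³) = 5.850×10^7 Pa.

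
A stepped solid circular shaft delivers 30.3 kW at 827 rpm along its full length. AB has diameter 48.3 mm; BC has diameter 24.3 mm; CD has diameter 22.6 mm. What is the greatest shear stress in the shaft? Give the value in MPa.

154 MPa

ω = 2π·827/60 = 86.60 rad/s, so T = P/ω = 30.3×10³ / 86.60 = 349.9 N·m.
Under the same torque, τ_max = 16T/(πd³) is largest where d is smallest — segment CD (d = 22.6 mm).
τ_max = 16·349.9/(π·(0.0226)³) = 1.544×10^8 Pa.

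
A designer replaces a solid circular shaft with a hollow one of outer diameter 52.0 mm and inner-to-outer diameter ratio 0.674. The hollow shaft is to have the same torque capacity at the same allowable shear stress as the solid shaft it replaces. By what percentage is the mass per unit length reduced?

Equal τ_max and T ⇒ the solid shaft needs d_s³ = d_o³(1−k⁴), so d_s = 52.0·(1−0.674⁴)^(1/3) = 48.14 mm.
Area ratio A_h/A_s = d_o²(1−k²)/d_s² = (1−k²)/(1−k⁴)^(2/3) = 0.6366.
Mass saving = 1 − 0.6366 = 36.3 %.

36.3 %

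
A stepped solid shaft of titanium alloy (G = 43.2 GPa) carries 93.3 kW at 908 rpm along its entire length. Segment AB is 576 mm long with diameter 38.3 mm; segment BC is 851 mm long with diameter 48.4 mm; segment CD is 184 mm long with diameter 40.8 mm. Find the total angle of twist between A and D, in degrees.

6.48°

ω = 2π·908/60 = 95.09 rad/s, so T = P/ω = 93.3×10³ / 95.09 = 981.2 N·m.
J_AB = π(0.0383)⁴/32 = 2.11×10^-7 m⁴; J_BC = π(0.0484)⁴/32 = 5.39×10^-7 m⁴; J_CD = π(0.0408)⁴/32 = 2.72×10^-7 m⁴.
θ = (T/G)·Σ L_i/J_i = (981.2/43.2×10⁹)·(0.576/2.11×10^-7 + 0.851/5.39×10^-7 + 0.184/2.72×10^-7) = 0.1132 rad.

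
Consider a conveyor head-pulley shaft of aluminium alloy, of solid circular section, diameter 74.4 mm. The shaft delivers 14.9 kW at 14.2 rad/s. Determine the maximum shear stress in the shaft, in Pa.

1.30e7 Pa

ω = 14.2 rad/s, so T = P/ω = 14.9×10³ / 14.20 = 1049 N·m.
J = πd⁴/32 = π(0.0744)⁴/32 = 3.008×10^-6 m⁴.
τ_max = T·r/J = 1049 × 0.0372 / 3.008×10^-6 = 1.298×10^7 Pa.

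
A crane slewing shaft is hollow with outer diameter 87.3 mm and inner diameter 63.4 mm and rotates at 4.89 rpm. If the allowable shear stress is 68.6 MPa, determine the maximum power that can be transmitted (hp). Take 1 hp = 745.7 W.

J = π(d_o⁴ − d_i⁴)/32 = π(0.0873⁴ − 0.0634⁴)/32 = 4.116×10^-6 m⁴.
T_max = τ_allow·J/r = 6.86×10^7 × 4.116×10^-6 / 0.0437 = 6469 N·m.
ω = 2π·4.89/60 = 0.5121 rad/s, so P_max = T_max·ω = 3313 W.

4.44 hp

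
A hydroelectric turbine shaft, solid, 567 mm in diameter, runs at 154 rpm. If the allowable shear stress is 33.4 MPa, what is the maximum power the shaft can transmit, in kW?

J = πd⁴/32 = π(0.567)⁴/32 = 0.01015 m⁴.
T_max = τ_allow·J/r = 3.34×10^7 × 0.01015 / 0.283 = 1.195e6 N·m.
ω = 2π·154/60 = 16.13 rad/s, so P_max = T_max·ω = 1.928×10^7 W.

19300 kW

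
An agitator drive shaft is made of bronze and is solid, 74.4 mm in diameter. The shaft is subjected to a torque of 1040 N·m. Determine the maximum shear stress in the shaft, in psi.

1870 psi

J = πd⁴/32 = π(0.0744)⁴/32 = 3.008×10^-6 m⁴.
τ_max = T·r/J = 1040 × 0.0372 / 3.008×10^-6 = 1.286×10^7 Pa.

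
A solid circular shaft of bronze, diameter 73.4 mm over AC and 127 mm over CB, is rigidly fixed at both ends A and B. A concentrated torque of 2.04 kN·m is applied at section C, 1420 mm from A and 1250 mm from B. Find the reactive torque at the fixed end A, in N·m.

182 N·m

Compatibility: T_A·a/J_AC = T_B·b/J_CB with T_A + T_B = T₀.
J_AC = 2.85×10^-6 m⁴, J_CB = 2.55×10^-5 m⁴, so T_A = T₀·(J_AC/a)/((J_AC/a)+(J_CB/b)) = 182.4 N·m, T_B = 1858 N·m.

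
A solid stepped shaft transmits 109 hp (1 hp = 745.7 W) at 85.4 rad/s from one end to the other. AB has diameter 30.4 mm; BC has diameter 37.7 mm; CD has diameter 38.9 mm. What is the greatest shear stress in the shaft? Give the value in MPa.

173 MPa

ω = 85.4 rad/s, so T = P/ω = 109×745.7 / 85.40 = 951.8 N·m.
Under the same torque, τ_max = 16T/(πd³) is largest where d is smallest — segment AB (d = 30.4 mm).
τ_max = 16·951.8/(π·(0.0304)³) = 1.725×10^8 Pa.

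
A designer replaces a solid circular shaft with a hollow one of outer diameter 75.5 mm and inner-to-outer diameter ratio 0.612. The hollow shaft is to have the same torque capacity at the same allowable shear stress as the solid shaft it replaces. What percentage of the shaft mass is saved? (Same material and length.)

30.8 %

Equal τ_max and T ⇒ the solid shaft needs d_s³ = d_o³(1−k⁴), so d_s = 75.5·(1−0.612⁴)^(1/3) = 71.79 mm.
Area ratio A_h/A_s = d_o²(1−k²)/d_s² = (1−k²)/(1−k⁴)^(2/3) = 0.6918.
Mass saving = 1 − 0.6918 = 30.8 %.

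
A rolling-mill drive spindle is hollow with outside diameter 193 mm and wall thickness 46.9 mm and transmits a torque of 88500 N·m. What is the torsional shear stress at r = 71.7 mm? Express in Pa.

J = π(d_o⁴ − d_i⁴)/32 = π(0.193⁴ − 0.0992⁴)/32 = 1.267×10^-4 m⁴.
Shear stress varies linearly with radius: τ = T·r/J = 88500 × 0.0717 / 1.267×10^-4 = 5.008×10^7 Pa.

5.01e7 Pa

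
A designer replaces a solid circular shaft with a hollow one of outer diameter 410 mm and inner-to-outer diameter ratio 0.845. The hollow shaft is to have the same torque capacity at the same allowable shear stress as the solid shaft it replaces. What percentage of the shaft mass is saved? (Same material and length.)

Equal τ_max and T ⇒ the solid shaft needs d_s³ = d_o³(1−k⁴), so d_s = 410·(1−0.845⁴)^(1/3) = 323.3 mm.
Area ratio A_h/A_s = d_o²(1−k²)/d_s² = (1−k²)/(1−k⁴)^(2/3) = 0.4600.
Mass saving = 1 − 0.4600 = 54.0 %.

54.0 %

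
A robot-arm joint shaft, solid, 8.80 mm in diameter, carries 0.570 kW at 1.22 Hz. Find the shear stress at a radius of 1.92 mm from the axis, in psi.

ω = 2π·1.22 = 7.665 rad/s, so T = P/ω = 0.570×10³ / 7.665 = 74.36 N·m.
J = πd⁴/32 = π(0.00880)⁴/32 = 5.887×10^-10 m⁴.
Shear stress varies linearly with radius: τ = T·r/J = 74.36 × 0.00192 / 5.887×10^-10 = 2.425×10^8 Pa.

35200 psi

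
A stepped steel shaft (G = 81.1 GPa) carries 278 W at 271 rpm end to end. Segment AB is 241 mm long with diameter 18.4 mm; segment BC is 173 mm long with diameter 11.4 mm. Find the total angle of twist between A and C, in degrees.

ω = 2π·271/60 = 28.38 rad/s, so T = P/ω = 278 / 28.38 = 9.796 N·m.
J_AB = π(0.0184)⁴/32 = 1.13×10^-8 m⁴; J_BC = π(0.0114)⁴/32 = 1.66×10^-9 m⁴.
θ = (T/G)·Σ L_i/J_i = (9.796/81.1×10⁹)·(0.241/1.13×10^-8 + 0.173/1.66×10^-9) = 0.01519 rad.

0.870°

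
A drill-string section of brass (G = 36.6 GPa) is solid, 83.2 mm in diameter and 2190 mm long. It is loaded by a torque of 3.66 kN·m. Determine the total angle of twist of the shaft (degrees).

J = πd⁴/32 = π(0.0832)⁴/32 = 4.704×10^-6 m⁴.
θ = T·L/(G·J) = 3660 × 2.19 / (36.6×10⁹ × 4.704×10^-6) = 0.04655 rad.

2.67°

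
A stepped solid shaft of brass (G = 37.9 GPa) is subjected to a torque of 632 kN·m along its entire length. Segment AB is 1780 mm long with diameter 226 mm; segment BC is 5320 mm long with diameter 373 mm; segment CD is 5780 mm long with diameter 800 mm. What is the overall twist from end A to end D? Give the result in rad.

J_AB = π(0.226)⁴/32 = 2.56×10^-4 m⁴; J_BC = π(0.373)⁴/32 = 1.90×10^-3 m⁴; J_CD = π(0.800)⁴/32 = 0.0402 m⁴.
θ = (T/G)·Σ L_i/J_i = (632000/37.9×10⁹)·(1.78/2.56×10^-4 + 5.32/1.90×10^-3 + 5.78/0.0402) = 0.1650 rad.

0.165 rad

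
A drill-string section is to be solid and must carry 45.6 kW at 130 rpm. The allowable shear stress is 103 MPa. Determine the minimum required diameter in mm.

ω = 2π·130/60 = 13.61 rad/s, so T = P/ω = 45.6×10³ / 13.61 = 3350 N·m.
For a solid shaft τ_max = 16T/(πd³), so d = (16T/(π τ_allow))^(1/3) = (16·3350/(π·1.03×10^8))^(1/3) = 0.05492 m.

54.9 mm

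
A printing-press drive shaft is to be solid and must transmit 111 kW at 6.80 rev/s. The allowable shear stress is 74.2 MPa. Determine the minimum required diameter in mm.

56.3 mm

ω = 2π·6.80 = 42.73 rad/s, so T = P/ω = 111×10³ / 42.73 = 2598 N·m.
For a solid shaft τ_max = 16T/(πd³), so d = (16T/(π τ_allow))^(1/3) = (16·2598/(π·7.42×10^7))^(1/3) = 0.05629 m.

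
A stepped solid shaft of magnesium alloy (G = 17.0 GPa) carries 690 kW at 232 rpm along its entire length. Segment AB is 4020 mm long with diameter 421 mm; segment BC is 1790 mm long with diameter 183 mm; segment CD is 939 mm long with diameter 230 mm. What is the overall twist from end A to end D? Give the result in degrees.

2.01°

ω = 2π·232/60 = 24.29 rad/s, so T = P/ω = 690×10³ / 24.29 = 28400 N·m.
J_AB = π(0.421)⁴/32 = 3.08×10^-3 m⁴; J_BC = π(0.183)⁴/32 = 1.10×10^-4 m⁴; J_CD = π(0.230)⁴/32 = 2.75×10^-4 m⁴.
θ = (T/G)·Σ L_i/J_i = (28400/17.0×10⁹)·(4.02/3.08×10^-3 + 1.79/1.10×10^-4 + 0.939/2.75×10^-4) = 0.03505 rad.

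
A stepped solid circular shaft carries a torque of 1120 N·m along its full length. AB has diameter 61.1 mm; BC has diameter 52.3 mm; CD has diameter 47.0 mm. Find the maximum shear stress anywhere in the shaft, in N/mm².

54.9 N/mm²

Under the same torque, τ_max = 16T/(πd³) is largest where d is smallest — segment CD (d = 47.0 mm).
τ_max = 16·1120/(π·(0.0470)³) = 5.494×10^7 Pa.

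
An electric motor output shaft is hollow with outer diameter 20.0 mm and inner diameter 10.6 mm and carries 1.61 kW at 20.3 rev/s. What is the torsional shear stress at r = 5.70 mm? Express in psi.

721 psi

ω = 2π·20.3 = 127.5 rad/s, so T = P/ω = 1.61×10³ / 127.5 = 12.62 N·m.
J = π(d_o⁴ − d_i⁴)/32 = π(0.0200⁴ − 0.0106⁴)/32 = 1.447×10^-8 m⁴.
Shear stress varies linearly with radius: τ = T·r/J = 12.62 × 0.00570 / 1.447×10^-8 = 4.973×10^6 Pa.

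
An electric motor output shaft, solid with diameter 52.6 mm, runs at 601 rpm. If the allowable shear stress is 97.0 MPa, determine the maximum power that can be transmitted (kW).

174 kW

J = πd⁴/32 = π(0.0526)⁴/32 = 7.515×10^-7 m⁴.
T_max = τ_allow·J/r = 9.70×10^7 × 7.515×10^-7 / 0.0263 = 2772 N·m.
ω = 2π·601/60 = 62.94 rad/s, so P_max = T_max·ω = 1.744×10^5 W.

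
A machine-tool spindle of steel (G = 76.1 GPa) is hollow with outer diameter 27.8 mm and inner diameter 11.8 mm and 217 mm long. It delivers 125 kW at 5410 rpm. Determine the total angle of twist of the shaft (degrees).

ω = 2π·5410/60 = 566.5 rad/s, so T = P/ω = 125×10³ / 566.5 = 220.6 N·m.
J = π(d_o⁴ − d_i⁴)/32 = π(0.0278⁴ − 0.0118⁴)/32 = 5.673×10^-8 m⁴.
θ = T·L/(G·J) = 220.6 × 0.217 / (76.1×10⁹ × 5.673×10^-8) = 0.01109 rad.

0.635°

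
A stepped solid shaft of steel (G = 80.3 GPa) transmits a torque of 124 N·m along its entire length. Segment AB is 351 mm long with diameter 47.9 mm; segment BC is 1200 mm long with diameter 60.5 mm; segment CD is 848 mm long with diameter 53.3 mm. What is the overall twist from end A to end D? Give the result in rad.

J_AB = π(0.0479)⁴/32 = 5.17×10^-7 m⁴; J_BC = π(0.0605)⁴/32 = 1.32×10^-6 m⁴; J_CD = π(0.0533)⁴/32 = 7.92×10^-7 m⁴.
θ = (T/G)·Σ L_i/J_i = (124.0/80.3×10⁹)·(0.351/5.17×10^-7 + 1.20/1.32×10^-6 + 0.848/7.92×10^-7) = 4.110×10^-3 rad.

0.00411 rad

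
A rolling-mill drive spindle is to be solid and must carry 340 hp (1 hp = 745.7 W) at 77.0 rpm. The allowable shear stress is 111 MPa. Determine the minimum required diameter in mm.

ω = 2π·77.0/60 = 8.063 rad/s, so T = P/ω = 340×745.7 / 8.063 = 31440 N·m.
For a solid shaft τ_max = 16T/(πd³), so d = (16T/(π τ_allow))^(1/3) = (16·31440/(π·1.11×10^8))^(1/3) = 0.1130 m.

113 mm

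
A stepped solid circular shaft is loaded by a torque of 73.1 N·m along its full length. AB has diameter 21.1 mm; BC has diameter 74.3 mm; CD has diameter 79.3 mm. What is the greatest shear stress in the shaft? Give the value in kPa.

Under the same torque, τ_max = 16T/(πd³) is largest where d is smallest — segment AB (d = 21.1 mm).
τ_max = 16·73.10/(π·(0.0211)³) = 3.963×10^7 Pa.

39600 kPa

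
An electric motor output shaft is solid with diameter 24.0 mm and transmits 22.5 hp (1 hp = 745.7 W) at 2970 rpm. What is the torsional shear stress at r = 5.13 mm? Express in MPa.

ω = 2π·2970/60 = 311.0 rad/s, so T = P/ω = 22.5×745.7 / 311.0 = 53.95 N·m.
J = πd⁴/32 = π(0.0240)⁴/32 = 3.257×10^-8 m⁴.
Shear stress varies linearly with radius: τ = T·r/J = 53.95 × 0.00513 / 3.257×10^-8 = 8.496×10^6 Pa.

8.50 MPa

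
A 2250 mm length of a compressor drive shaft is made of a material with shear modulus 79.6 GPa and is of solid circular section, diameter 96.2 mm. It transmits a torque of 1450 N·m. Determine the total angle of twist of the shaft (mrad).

J = πd⁴/32 = π(0.0962)⁴/32 = 8.408×10^-6 m⁴.
θ = T·L/(G·J) = 1450 × 2.25 / (79.6×10⁹ × 8.408×10^-6) = 4.875×10^-3 rad.

4.87 mrad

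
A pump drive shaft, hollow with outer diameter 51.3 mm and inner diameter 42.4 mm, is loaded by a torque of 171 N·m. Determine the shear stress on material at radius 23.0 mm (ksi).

J = π(d_o⁴ − d_i⁴)/32 = π(0.0513⁴ − 0.0424⁴)/32 = 3.626×10^-7 m⁴.
Shear stress varies linearly with radius: τ = T·r/J = 171.0 × 0.0230 / 3.626×10^-7 = 1.085×10^7 Pa.

1.57 ksi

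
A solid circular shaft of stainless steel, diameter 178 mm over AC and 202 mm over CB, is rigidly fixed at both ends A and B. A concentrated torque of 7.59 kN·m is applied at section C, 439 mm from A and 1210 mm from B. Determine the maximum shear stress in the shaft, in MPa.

4.28 MPa

Compatibility: T_A·a/J_AC = T_B·b/J_CB with T_A + T_B = T₀.
J_AC = 9.86×10^-5 m⁴, J_CB = 1.63×10^-4 m⁴, so T_A = T₀·(J_AC/a)/((J_AC/a)+(J_CB/b)) = 4739 N·m, T_B = 2851 N·m.
τ in each portion: τ_AC = 4.28×10^6 Pa, τ_CB = 1.76×10^6 Pa; maximum is in AC.
τ_max = T_AC·r/J = 4739·0.0890/9.86×10^-5 = 4.279×10^6 Pa.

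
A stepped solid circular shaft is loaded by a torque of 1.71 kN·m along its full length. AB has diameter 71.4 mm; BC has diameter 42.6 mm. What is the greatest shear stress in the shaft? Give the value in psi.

16300 psi

Under the same torque, τ_max = 16T/(πd³) is largest where d is smallest — segment BC (d = 42.6 mm).
τ_max = 16·1710/(π·(0.0426)³) = 1.127×10^8 Pa.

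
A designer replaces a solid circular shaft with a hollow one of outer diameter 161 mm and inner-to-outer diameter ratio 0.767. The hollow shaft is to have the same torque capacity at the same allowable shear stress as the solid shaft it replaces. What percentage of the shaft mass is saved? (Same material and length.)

Equal τ_max and T ⇒ the solid shaft needs d_s³ = d_o³(1−k⁴), so d_s = 161·(1−0.767⁴)^(1/3) = 139.7 mm.
Area ratio A_h/A_s = d_o²(1−k²)/d_s² = (1−k²)/(1−k⁴)^(2/3) = 0.5465.
Mass saving = 1 − 0.5465 = 45.4 %.

45.4 %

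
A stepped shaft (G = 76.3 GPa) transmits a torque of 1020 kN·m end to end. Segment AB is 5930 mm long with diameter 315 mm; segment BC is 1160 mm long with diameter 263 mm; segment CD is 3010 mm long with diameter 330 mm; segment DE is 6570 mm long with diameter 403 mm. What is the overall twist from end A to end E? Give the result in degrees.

10.5°

J_AB = π(0.315)⁴/32 = 9.67×10^-4 m⁴; J_BC = π(0.263)⁴/32 = 4.70×10^-4 m⁴; J_CD = π(0.330)⁴/32 = 1.16×10^-3 m⁴; J_DE = π(0.403)⁴/32 = 2.59×10^-3 m⁴.
θ = (T/G)·Σ L_i/J_i = (1.020e6/76.3×10⁹)·(5.93/9.67×10^-4 + 1.16/4.70×10^-4 + 3.01/1.16×10^-3 + 6.57/2.59×10^-3) = 0.1835 rad.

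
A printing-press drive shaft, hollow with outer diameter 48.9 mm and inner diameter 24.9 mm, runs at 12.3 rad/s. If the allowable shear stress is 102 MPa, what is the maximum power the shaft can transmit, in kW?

26.9 kW

J = π(d_o⁴ − d_i⁴)/32 = π(0.0489⁴ − 0.0249⁴)/32 = 5.236×10^-7 m⁴.
T_max = τ_allow·J/r = 1.02×10^8 × 5.236×10^-7 / 0.0244 = 2184 N·m.
ω = 12.3 rad/s, so P_max = T_max·ω = 2.687×10^4 W.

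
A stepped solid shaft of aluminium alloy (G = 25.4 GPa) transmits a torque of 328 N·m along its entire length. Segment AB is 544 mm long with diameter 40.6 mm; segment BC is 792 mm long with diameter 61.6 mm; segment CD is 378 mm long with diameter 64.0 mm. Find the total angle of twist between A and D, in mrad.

J_AB = π(0.0406)⁴/32 = 2.67×10^-7 m⁴; J_BC = π(0.0616)⁴/32 = 1.41×10^-6 m⁴; J_CD = π(0.0640)⁴/32 = 1.65×10^-6 m⁴.
θ = (T/G)·Σ L_i/J_i = (328.0/25.4×10⁹)·(0.544/2.67×10^-7 + 0.792/1.41×10^-6 + 0.378/1.65×10^-6) = 0.03653 rad.

36.5 mrad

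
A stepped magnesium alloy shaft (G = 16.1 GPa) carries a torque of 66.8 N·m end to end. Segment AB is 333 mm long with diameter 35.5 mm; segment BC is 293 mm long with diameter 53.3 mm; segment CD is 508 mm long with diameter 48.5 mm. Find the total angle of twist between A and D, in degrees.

J_AB = π(0.0355)⁴/32 = 1.56×10^-7 m⁴; J_BC = π(0.0533)⁴/32 = 7.92×10^-7 m⁴; J_CD = π(0.0485)⁴/32 = 5.43×10^-7 m⁴.
θ = (T/G)·Σ L_i/J_i = (66.80/16.1×10⁹)·(0.333/1.56×10^-7 + 0.293/7.92×10^-7 + 0.508/5.43×10^-7) = 0.01428 rad.

0.818°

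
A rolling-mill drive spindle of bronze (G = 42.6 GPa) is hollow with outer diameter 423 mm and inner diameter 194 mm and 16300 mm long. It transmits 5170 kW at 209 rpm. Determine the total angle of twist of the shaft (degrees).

ω = 2π·209/60 = 21.89 rad/s, so T = P/ω = 5170×10³ / 21.89 = 236200 N·m.
J = π(d_o⁴ − d_i⁴)/32 = π(0.423⁴ − 0.194⁴)/32 = 3.004×10^-3 m⁴.
θ = T·L/(G·J) = 236200 × 16.3 / (42.6×10⁹ × 3.004×10^-3) = 0.03009 rad.

1.72°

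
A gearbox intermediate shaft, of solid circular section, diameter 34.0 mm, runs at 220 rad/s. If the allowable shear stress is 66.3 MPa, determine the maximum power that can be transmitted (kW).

J = πd⁴/32 = π(0.0340)⁴/32 = 1.312×10^-7 m⁴.
T_max = τ_allow·J/r = 6.63×10^7 × 1.312×10^-7 / 0.0170 = 511.7 N·m.
ω = 220 rad/s, so P_max = T_max·ω = 1.126×10^5 W.

113 kW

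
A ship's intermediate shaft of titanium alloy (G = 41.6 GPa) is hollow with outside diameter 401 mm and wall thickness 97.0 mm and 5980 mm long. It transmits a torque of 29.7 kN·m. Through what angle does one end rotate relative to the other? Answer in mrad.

J = π(d_o⁴ − d_i⁴)/32 = π(0.401⁴ − 0.207⁴)/32 = 2.358×10^-3 m⁴.
θ = T·L/(G·J) = 29700 × 5.98 / (41.6×10⁹ × 2.358×10^-3) = 1.810×10^-3 rad.

1.81 mrad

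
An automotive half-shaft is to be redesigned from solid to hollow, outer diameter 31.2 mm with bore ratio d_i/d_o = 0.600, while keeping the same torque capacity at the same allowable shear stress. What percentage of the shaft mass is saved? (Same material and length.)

Equal τ_max and T ⇒ the solid shaft needs d_s³ = d_o³(1−k⁴), so d_s = 31.2·(1−0.600⁴)^(1/3) = 29.79 mm.
Area ratio A_h/A_s = d_o²(1−k²)/d_s² = (1−k²)/(1−k⁴)^(2/3) = 0.7020.
Mass saving = 1 − 0.7020 = 29.8 %.

29.8 %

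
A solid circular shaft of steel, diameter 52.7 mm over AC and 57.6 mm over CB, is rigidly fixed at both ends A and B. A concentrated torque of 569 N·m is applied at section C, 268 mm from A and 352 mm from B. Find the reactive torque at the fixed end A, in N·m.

Compatibility: T_A·a/J_AC = T_B·b/J_CB with T_A + T_B = T₀.
J_AC = 7.57×10^-7 m⁴, J_CB = 1.08×10^-6 m⁴, so T_A = T₀·(J_AC/a)/((J_AC/a)+(J_CB/b)) = 272.7 N·m, T_B = 296.3 N·m.

273 N·m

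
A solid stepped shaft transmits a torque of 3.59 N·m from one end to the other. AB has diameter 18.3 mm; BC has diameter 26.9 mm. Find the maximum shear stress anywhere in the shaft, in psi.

433 psi

Under the same torque, τ_max = 16T/(πd³) is largest where d is smallest — segment AB (d = 18.3 mm).
τ_max = 16·3.590/(π·(0.0183)³) = 2.983×10^6 Pa.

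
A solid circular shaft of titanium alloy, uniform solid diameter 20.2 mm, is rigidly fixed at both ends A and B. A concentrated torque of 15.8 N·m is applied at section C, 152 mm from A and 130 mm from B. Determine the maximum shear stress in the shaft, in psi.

With uniform GJ and both ends fixed, compatibility θ_AC = θ_CB gives T_A·a = T_B·b, together with T_A + T_B = T₀.
T_A = T₀·b/(a+b) = 15.80·130/282.0 = 7.284 N·m; T_B = 8.516 N·m.
τ in each portion: τ_AC = 4.50×10^6 Pa, τ_CB = 5.26×10^6 Pa; maximum is in CB.
τ_max = T_CB·r/J = 8.516·0.0101/1.63×10^-8 = 5.262×10^6 Pa.

763 psi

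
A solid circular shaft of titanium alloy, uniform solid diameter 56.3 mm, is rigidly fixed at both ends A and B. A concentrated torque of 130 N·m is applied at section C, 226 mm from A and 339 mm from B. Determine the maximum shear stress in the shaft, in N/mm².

With uniform GJ and both ends fixed, compatibility θ_AC = θ_CB gives T_A·a = T_B·b, together with T_A + T_B = T₀.
T_A = T₀·b/(a+b) = 130.0·339/565.0 = 78.00 N·m; T_B = 52.00 N·m.
τ in each portion: τ_AC = 2.23×10^6 Pa, τ_CB = 1.48×10^6 Pa; maximum is in AC.
τ_max = T_AC·r/J = 78.00·0.0281/9.86×10^-7 = 2.226×10^6 Pa.

2.23 N/mm²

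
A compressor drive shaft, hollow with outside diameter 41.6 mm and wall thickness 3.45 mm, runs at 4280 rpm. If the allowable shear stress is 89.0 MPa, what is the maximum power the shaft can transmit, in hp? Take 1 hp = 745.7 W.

390 hp

J = π(d_o⁴ − d_i⁴)/32 = π(0.0416⁴ − 0.0347⁴)/32 = 1.517×10^-7 m⁴.
T_max = τ_allow·J/r = 8.90×10^7 × 1.517×10^-7 / 0.0208 = 649.0 N·m.
ω = 2π·4280/60 = 448.2 rad/s, so P_max = T_max·ω = 2.909×10^5 W.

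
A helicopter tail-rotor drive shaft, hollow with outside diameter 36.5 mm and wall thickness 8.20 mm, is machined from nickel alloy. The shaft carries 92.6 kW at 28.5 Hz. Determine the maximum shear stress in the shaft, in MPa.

ω = 2π·28.5 = 179.1 rad/s, so T = P/ω = 92.6×10³ / 179.1 = 517.1 N·m.
J = π(d_o⁴ − d_i⁴)/32 = π(0.0365⁴ − 0.0201⁴)/32 = 1.582×10^-7 m⁴.
τ_max = T·r/J = 517.1 × 0.0182 / 1.582×10^-7 = 5.965×10^7 Pa.

59.6 MPa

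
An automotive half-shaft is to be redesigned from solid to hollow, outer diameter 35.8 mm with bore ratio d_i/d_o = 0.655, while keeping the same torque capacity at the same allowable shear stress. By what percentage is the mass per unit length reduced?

34.6 %

Equal τ_max and T ⇒ the solid shaft needs d_s³ = d_o³(1−k⁴), so d_s = 35.8·(1−0.655⁴)^(1/3) = 33.45 mm.
Area ratio A_h/A_s = d_o²(1−k²)/d_s² = (1−k²)/(1−k⁴)^(2/3) = 0.6539.
Mass saving = 1 − 0.6539 = 34.6 %.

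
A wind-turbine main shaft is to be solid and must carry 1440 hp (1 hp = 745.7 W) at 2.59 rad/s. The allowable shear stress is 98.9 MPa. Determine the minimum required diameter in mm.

277 mm

ω = 2.59 rad/s, so T = P/ω = 1440×745.7 / 2.590 = 414600 N·m.
For a solid shaft τ_max = 16T/(πd³), so d = (16T/(π τ_allow))^(1/3) = (16·414600/(π·9.89×10^7))^(1/3) = 0.2774 m.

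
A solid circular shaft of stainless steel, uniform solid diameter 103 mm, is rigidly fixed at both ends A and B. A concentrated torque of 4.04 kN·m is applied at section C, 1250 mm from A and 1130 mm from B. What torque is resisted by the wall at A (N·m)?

1920 N·m

With uniform GJ and both ends fixed, compatibility θ_AC = θ_CB gives T_A·a = T_B·b, together with T_A + T_B = T₀.
T_A = T₀·b/(a+b) = 4040·1130/2380 = 1918 N·m; T_B = 2122 N·m.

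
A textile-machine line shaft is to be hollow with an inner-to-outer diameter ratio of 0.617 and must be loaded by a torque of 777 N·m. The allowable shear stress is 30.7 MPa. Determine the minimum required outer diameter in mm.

53.2 mm

For a hollow shaft with d_i/d_o = 0.617: τ_max = 16T/(π d_o³ (1−k⁴)), so d_o = [16T/(π τ_allow (1−k⁴))]^(1/3) = [16·777.0/(π·3.07×10^7·0.8551)]^(1/3) = 0.05322 m.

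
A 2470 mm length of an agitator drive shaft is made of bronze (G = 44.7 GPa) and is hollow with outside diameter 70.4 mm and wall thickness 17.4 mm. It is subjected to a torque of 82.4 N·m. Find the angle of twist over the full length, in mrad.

J = π(d_o⁴ − d_i⁴)/32 = π(0.0704⁴ − 0.0356⁴)/32 = 2.254×10^-6 m⁴.
θ = T·L/(G·J) = 82.40 × 2.47 / (44.7×10⁹ × 2.254×10^-6) = 2.020×10^-3 rad.

2.02 mrad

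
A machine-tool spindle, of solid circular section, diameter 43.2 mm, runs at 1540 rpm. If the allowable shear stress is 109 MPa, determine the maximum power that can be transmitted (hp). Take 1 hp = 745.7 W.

373 hp

J = πd⁴/32 = π(0.0432)⁴/32 = 3.419×10^-7 m⁴.
T_max = τ_allow·J/r = 1.09×10^8 × 3.419×10^-7 / 0.0216 = 1725 N·m.
ω = 2π·1540/60 = 161.3 rad/s, so P_max = T_max·ω = 2.783×10^5 W.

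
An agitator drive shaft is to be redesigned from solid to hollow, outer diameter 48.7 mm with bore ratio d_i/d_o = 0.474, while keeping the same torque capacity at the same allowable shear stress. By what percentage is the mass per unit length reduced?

19.7 %

Equal τ_max and T ⇒ the solid shaft needs d_s³ = d_o³(1−k⁴), so d_s = 48.7·(1−0.474⁴)^(1/3) = 47.87 mm.
Area ratio A_h/A_s = d_o²(1−k²)/d_s² = (1−k²)/(1−k⁴)^(2/3) = 0.8026.
Mass saving = 1 − 0.8026 = 19.7 %.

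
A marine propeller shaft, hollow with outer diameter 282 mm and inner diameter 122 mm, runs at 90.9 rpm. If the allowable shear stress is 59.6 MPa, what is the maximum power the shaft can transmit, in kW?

2410 kW

J = π(d_o⁴ − d_i⁴)/32 = π(0.282⁴ − 0.122⁴)/32 = 5.991×10^-4 m⁴.
T_max = τ_allow·J/r = 5.96×10^7 × 5.991×10^-4 / 0.141 = 253200 N·m.
ω = 2π·90.9/60 = 9.519 rad/s, so P_max = T_max·ω = 2.411×10^6 W.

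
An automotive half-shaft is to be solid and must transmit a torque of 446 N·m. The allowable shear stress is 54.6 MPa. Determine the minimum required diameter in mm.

For a solid shaft τ_max = 16T/(πd³), so d = (16T/(π τ_allow))^(1/3) = (16·446.0/(π·5.46×10^7))^(1/3) = 0.03465 m.

34.7 mm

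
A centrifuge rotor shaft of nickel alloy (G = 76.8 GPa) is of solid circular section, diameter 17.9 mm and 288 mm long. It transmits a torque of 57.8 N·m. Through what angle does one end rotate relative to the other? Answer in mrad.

J = πd⁴/32 = π(0.0179)⁴/32 = 1.008×10^-8 m⁴.
θ = T·L/(G·J) = 57.80 × 0.288 / (76.8×10⁹ × 1.008×10^-8) = 0.02151 rad.

21.5 mrad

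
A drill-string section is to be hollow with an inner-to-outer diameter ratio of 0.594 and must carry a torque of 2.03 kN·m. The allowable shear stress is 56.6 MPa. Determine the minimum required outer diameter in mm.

59.3 mm

For a hollow shaft with d_i/d_o = 0.594: τ_max = 16T/(π d_o³ (1−k⁴)), so d_o = [16T/(π τ_allow (1−k⁴))]^(1/3) = [16·2030/(π·5.66×10^7·0.8755)]^(1/3) = 0.05931 m.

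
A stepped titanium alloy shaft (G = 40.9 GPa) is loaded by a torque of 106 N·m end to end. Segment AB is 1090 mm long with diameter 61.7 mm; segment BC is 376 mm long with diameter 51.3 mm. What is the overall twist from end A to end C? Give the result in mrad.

3.42 mrad

J_AB = π(0.0617)⁴/32 = 1.42×10^-6 m⁴; J_BC = π(0.0513)⁴/32 = 6.80×10^-7 m⁴.
θ = (T/G)·Σ L_i/J_i = (106.0/40.9×10⁹)·(1.09/1.42×10^-6 + 0.376/6.80×10^-7) = 3.419×10^-3 rad.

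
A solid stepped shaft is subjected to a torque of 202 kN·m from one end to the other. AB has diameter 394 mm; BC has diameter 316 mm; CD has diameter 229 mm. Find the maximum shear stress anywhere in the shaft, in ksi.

12.4 ksi

Under the same torque, τ_max = 16T/(πd³) is largest where d is smallest — segment CD (d = 229 mm).
τ_max = 16·202000/(π·(0.229)³) = 8.567×10^7 Pa.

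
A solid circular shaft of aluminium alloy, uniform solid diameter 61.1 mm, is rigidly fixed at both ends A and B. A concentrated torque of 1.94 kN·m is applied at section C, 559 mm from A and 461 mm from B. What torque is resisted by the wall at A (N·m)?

With uniform GJ and both ends fixed, compatibility θ_AC = θ_CB gives T_A·a = T_B·b, together with T_A + T_B = T₀.
T_A = T₀·b/(a+b) = 1940·461/1020 = 876.8 N·m; T_B = 1063 N·m.

877 N·m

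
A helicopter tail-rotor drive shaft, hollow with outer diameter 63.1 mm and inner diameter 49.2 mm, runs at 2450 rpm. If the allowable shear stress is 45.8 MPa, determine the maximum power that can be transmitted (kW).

365 kW

J = π(d_o⁴ − d_i⁴)/32 = π(0.0631⁴ − 0.0492⁴)/32 = 9.811×10^-7 m⁴.
T_max = τ_allow·J/r = 4.58×10^7 × 9.811×10^-7 / 0.0316 = 1424 N·m.
ω = 2π·2450/60 = 256.6 rad/s, so P_max = T_max·ω = 3.654×10^5 W.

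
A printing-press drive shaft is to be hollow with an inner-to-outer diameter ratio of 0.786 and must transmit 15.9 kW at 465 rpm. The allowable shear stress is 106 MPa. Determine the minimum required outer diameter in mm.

ω = 2π·465/60 = 48.69 rad/s, so T = P/ω = 15.9×10³ / 48.69 = 326.5 N·m.
For a hollow shaft with d_i/d_o = 0.786: τ_max = 16T/(π d_o³ (1−k⁴)), so d_o = [16T/(π τ_allow (1−k⁴))]^(1/3) = [16·326.5/(π·1.06×10^8·0.6183)]^(1/3) = 0.02938 m.

29.4 mm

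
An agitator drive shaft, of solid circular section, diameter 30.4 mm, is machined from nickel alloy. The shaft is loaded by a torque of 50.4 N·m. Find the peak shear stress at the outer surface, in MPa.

9.14 MPa

J = πd⁴/32 = π(0.0304)⁴/32 = 8.385×10^-8 m⁴.
τ_max = T·r/J = 50.40 × 0.0152 / 8.385×10^-8 = 9.137×10^6 Pa.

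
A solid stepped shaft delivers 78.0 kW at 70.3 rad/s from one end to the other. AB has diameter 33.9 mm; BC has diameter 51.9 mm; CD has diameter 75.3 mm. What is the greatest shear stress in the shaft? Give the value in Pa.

ω = 70.3 rad/s, so T = P/ω = 78.0×10³ / 70.30 = 1110 N·m.
Under the same torque, τ_max = 16T/(πd³) is largest where d is smallest — segment AB (d = 33.9 mm).
τ_max = 16·1110/(π·(0.0339)³) = 1.450×10^8 Pa.

1.45e8 Pa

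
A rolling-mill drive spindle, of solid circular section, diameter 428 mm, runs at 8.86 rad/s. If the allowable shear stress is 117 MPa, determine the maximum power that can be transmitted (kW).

J = πd⁴/32 = π(0.428)⁴/32 = 3.294×10^-3 m⁴.
T_max = τ_allow·J/r = 1.17×10^8 × 3.294×10^-3 / 0.214 = 1.801e6 N·m.
ω = 8.86 rad/s, so P_max = T_max·ω = 1.596×10^7 W.

16000 kW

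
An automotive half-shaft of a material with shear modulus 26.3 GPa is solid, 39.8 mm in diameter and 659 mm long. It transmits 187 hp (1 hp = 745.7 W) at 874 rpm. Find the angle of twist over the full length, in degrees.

8.88°

ω = 2π·874/60 = 91.53 rad/s, so T = P/ω = 187×745.7 / 91.53 = 1524 N·m.
J = πd⁴/32 = π(0.0398)⁴/32 = 2.463×10^-7 m⁴.
θ = T·L/(G·J) = 1524 × 0.659 / (26.3×10⁹ × 2.463×10^-7) = 0.1550 rad.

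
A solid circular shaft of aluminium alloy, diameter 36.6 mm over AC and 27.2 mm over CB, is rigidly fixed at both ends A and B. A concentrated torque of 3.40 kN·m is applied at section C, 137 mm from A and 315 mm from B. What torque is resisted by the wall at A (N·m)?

3000 N·m

Compatibility: T_A·a/J_AC = T_B·b/J_CB with T_A + T_B = T₀.
J_AC = 1.76×10^-7 m⁴, J_CB = 5.37×10^-8 m⁴, so T_A = T₀·(J_AC/a)/((J_AC/a)+(J_CB/b)) = 3002 N·m, T_B = 398.2 N·m.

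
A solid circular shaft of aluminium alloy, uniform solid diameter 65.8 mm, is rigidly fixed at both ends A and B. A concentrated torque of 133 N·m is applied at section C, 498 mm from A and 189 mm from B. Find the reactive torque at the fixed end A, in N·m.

36.6 N·m

With uniform GJ and both ends fixed, compatibility θ_AC = θ_CB gives T_A·a = T_B·b, together with T_A + T_B = T₀.
T_A = T₀·b/(a+b) = 133.0·189/687.0 = 36.59 N·m; T_B = 96.41 N·m.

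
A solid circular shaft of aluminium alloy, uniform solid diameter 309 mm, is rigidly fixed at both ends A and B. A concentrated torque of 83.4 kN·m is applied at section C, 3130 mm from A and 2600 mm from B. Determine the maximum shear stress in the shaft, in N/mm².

7.86 N/mm²

With uniform GJ and both ends fixed, compatibility θ_AC = θ_CB gives T_A·a = T_B·b, together with T_A + T_B = T₀.
T_A = T₀·b/(a+b) = 83400·2600/5730 = 37840 N·m; T_B = 45560 N·m.
τ in each portion: τ_AC = 6.53×10^6 Pa, τ_CB = 7.86×10^6 Pa; maximum is in CB.
τ_max = T_CB·r/J = 45560·0.154/8.95×10^-4 = 7.864×10^6 Pa.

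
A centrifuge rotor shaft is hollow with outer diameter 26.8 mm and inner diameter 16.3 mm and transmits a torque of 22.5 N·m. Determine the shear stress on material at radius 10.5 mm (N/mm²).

J = π(d_o⁴ − d_i⁴)/32 = π(0.0268⁴ − 0.0163⁴)/32 = 4.372×10^-8 m⁴.
Shear stress varies linearly with radius: τ = T·r/J = 22.50 × 0.0105 / 4.372×10^-8 = 5.404×10^6 Pa.

5.40 N/mm²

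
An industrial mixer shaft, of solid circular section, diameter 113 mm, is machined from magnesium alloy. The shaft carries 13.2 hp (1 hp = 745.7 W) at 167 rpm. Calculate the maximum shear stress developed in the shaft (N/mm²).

1.99 N/mm²

ω = 2π·167/60 = 17.49 rad/s, so T = P/ω = 13.2×745.7 / 17.49 = 562.9 N·m.
J = πd⁴/32 = π(0.113)⁴/32 = 1.601×10^-5 m⁴.
τ_max = T·r/J = 562.9 × 0.0565 / 1.601×10^-5 = 1.987×10^6 Pa.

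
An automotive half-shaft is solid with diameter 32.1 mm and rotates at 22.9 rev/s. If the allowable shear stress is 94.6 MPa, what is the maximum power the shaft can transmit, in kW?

J = πd⁴/32 = π(0.0321)⁴/32 = 1.042×10^-7 m⁴.
T_max = τ_allow·J/r = 9.46×10^7 × 1.042×10^-7 / 0.0161 = 614.4 N·m.
ω = 2π·22.9 = 143.9 rad/s, so P_max = T_max·ω = 8.840×10^4 W.

88.4 kW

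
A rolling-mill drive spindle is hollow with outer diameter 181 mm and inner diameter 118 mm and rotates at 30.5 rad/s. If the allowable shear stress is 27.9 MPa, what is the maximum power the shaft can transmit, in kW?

812 kW

J = π(d_o⁴ − d_i⁴)/32 = π(0.181⁴ − 0.118⁴)/32 = 8.634×10^-5 m⁴.
T_max = τ_allow·J/r = 2.79×10^7 × 8.634×10^-5 / 0.0905 = 26620 N·m.
ω = 30.5 rad/s, so P_max = T_max·ω = 8.118×10^5 W.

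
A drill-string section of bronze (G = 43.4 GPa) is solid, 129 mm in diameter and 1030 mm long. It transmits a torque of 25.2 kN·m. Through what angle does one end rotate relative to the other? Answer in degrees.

1.26°

J = πd⁴/32 = π(0.129)⁴/32 = 2.719×10^-5 m⁴.
θ = T·L/(G·J) = 25200 × 1.03 / (43.4×10⁹ × 2.719×10^-5) = 0.02200 rad.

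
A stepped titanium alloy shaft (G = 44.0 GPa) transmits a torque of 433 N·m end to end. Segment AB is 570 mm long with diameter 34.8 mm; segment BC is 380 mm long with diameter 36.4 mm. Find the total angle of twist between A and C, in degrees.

3.48°

J_AB = π(0.0348)⁴/32 = 1.44×10^-7 m⁴; J_BC = π(0.0364)⁴/32 = 1.72×10^-7 m⁴.
θ = (T/G)·Σ L_i/J_i = (433.0/44.0×10⁹)·(0.570/1.44×10^-7 + 0.380/1.72×10^-7) = 0.06066 rad.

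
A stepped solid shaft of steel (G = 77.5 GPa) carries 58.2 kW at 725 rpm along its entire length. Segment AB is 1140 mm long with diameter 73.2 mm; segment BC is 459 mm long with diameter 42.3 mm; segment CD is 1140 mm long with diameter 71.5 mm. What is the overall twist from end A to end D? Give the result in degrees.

ω = 2π·725/60 = 75.92 rad/s, so T = P/ω = 58.2×10³ / 75.92 = 766.6 N·m.
J_AB = π(0.0732)⁴/32 = 2.82×10^-6 m⁴; J_BC = π(0.0423)⁴/32 = 3.14×10^-7 m⁴; J_CD = π(0.0715)⁴/32 = 2.57×10^-6 m⁴.
θ = (T/G)·Σ L_i/J_i = (766.6/77.5×10⁹)·(1.14/2.82×10^-6 + 0.459/3.14×10^-7 + 1.14/2.57×10^-6) = 0.02284 rad.

1.31°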